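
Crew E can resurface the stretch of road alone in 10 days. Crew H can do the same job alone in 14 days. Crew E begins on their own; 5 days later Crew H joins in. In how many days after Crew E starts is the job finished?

95/12 days

In the first 5 days Crew E alone does 5/10 = 1/2 of the job, leaving 1/2.
Once everyone is working, combined rate: 1/10 + 1/14 = (7 + 5)/70 = 12/70 = 6/35 per day.
Remaining 1/2 at 6/35 per day takes 35/12 days.
Total from the start = 5 + 35/12 = 95/12 days.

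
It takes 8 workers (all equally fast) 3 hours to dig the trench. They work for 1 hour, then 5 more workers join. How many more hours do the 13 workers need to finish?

One worker does 1/24 of the job per hour.
After 1 hour with 8 workers, 1/3 is done (2/3 left).
With 13 workers the rate is 13/24, so the rest takes 2/3 ÷ 13/24 = 16/13 hours.

16/13 hours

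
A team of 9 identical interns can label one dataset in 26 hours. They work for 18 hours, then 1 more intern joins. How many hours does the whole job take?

126/5 hours

One intern does 1/234 of the job per hour.
After 18 hours with 9 interns, 9/13 is done (4/13 left).
With 10 interns the rate is 10/234 = 5/117, so the rest takes 4/13 ÷ 5/117 = 36/5 hours.
Total = 18 + 36/5 = 126/5 hours.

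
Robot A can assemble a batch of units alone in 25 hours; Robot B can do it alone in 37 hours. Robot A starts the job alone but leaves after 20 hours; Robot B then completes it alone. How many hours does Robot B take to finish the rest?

37/5 hours

In 20 hours Robot A does 20/25 = 4/5 of the job, leaving 1/5.
Robot B works at 1/37 per hour, so finishing takes 1/5 ÷ 1/37 = 37/5 hours.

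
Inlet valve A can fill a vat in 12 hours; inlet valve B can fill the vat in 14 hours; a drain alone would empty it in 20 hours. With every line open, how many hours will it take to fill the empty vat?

105/11 hours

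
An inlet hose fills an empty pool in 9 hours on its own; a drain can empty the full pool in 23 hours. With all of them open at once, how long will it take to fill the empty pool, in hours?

Net rate = 1/9 − 1/23 = (23 − 9)/207 = 14/207 per hour.
Filling time = 1 ÷ (14/207) = 207/14 hours.

207/14 hours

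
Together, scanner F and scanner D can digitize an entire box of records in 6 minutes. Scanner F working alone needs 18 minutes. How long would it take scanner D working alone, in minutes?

9 minutes

Combined rate is 1/6 per minute.
Known contribution: 1/18 per minute.
So scanner D's rate is 1/6 − 1/18 = 1/9, meaning 9 minutes alone.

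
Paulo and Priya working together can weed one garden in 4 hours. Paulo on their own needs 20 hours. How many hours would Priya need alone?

Combined rate is 1/4 per hour.
Known contribution: 1/20 per hour.
So Priya's rate is 1/4 − 1/20 = 1/5, meaning 5 hours alone.

5 hours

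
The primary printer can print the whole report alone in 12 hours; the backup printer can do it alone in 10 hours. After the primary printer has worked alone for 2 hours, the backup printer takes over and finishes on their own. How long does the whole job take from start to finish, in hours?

In 2 hours the primary printer does 2/12 = 1/6 of the job, leaving 5/6.
The backup printer works at 1/10 per hour, so finishing takes 5/6 ÷ 1/10 = 25/3 hours.
Total time = 2 + 25/3 = 31/3 hours.

31/3 hours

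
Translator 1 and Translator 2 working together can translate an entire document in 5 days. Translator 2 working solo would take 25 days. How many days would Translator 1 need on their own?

25/4 days

Combined rate is 1/5 per day.
Known contribution: 1/25 per day.
So Translator 1's rate is 1/5 − 1/25 = 4/25, meaning 25/4 days alone.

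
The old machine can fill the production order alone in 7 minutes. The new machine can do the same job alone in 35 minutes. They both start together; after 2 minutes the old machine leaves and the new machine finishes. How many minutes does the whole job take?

In the first 2 minutes the combined rate is 6/35, so 12/35 of the job is done, leaving 23/35.
After the old machine leaves the rate is 1/35 per minute; the remaining 23/35 takes 23 minutes.
Total = 2 + 23 = 25 minutes.

25 minutes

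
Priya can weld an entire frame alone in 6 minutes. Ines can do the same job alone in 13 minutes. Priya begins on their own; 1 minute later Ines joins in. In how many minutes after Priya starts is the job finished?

84/19 minutes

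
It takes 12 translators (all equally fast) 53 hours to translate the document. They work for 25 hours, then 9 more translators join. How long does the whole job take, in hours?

41 hours

One translator does 1/636 of the job per hour.
After 25 hours with 12 translators, 25/53 is done (28/53 left).
With 21 translators the rate is 21/636 = 7/212, so the rest takes 28/53 ÷ 7/212 = 16 hours.
Total = 25 + 16 = 41 hours.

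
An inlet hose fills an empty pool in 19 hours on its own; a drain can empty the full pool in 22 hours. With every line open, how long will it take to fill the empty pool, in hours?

418/3 hours

Net rate = 1/19 − 1/22 = (22 − 19)/418 = 3/418 per hour.
Filling time = 1 ÷ (3/418) = 418/3 hours.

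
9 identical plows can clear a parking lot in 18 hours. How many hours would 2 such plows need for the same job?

81 hours

Total work is 9·18 = 162 plow-hours.
With 2 plows: 162/2 = 81 hours.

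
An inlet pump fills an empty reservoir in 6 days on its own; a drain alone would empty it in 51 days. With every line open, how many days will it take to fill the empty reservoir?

34/5 days

Net rate = 1/6 − 1/51 = (17 − 2)/102 = 15/102 = 5/34 per day.
Filling time = 1 ÷ (5/34) = 34/5 days.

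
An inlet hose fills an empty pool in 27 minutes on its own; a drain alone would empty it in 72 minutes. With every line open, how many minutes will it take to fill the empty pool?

216/5 minutes

Net rate = 1/27 − 1/72 = (8 − 3)/216 = 5/216 per minute.
Filling time = 1 ÷ (5/216) = 216/5 minutes.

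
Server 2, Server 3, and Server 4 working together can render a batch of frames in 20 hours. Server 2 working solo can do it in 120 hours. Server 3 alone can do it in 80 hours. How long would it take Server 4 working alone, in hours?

Combined rate is 1/20 per hour.
Known contribution: 1/120 + 1/80 = (2 + 3)/240 = 5/240 = 1/48 per hour.
So Server 4's rate is 1/20 − 1/48 = 7/240, meaning 240/7 hours alone.

240/7 hours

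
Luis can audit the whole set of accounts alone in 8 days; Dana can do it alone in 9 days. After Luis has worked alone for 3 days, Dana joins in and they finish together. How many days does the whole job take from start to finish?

96/17 days

In 3 days Luis does 3/8 of the job, leaving 5/8.
Luis and Dana together work at 17/72 per day, so finishing takes 5/8 ÷ 17/72 = 45/17 days.
Total time = 3 + 45/17 = 96/17 days.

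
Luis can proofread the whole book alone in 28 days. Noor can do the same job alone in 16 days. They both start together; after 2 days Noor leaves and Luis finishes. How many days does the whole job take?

49/2 days

In the first 2 days the combined rate is 11/112, so 11/56 of the job is done, leaving 45/56.
After Noor leaves the rate is 1/28 per day; the remaining 45/56 takes 45/2 days.
Total = 2 + 45/2 = 49/2 days.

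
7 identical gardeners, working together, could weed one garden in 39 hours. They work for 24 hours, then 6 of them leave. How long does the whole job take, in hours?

One gardener does 1/273 of the job per hour.
After 24 hours with 7 gardeners, 8/13 is done (5/13 left).
With 1 gardener the rate is 1/273, so the rest takes 5/13 ÷ 1/273 = 105 hours.
Total = 24 + 105 = 129 hours.

129 hours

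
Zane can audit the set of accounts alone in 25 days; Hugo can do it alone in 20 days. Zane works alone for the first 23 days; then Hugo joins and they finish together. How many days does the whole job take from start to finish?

In 23 days Zane does 23/25 of the job, leaving 2/25.
Zane and Hugo together work at 9/100 per day, so finishing takes 2/25 ÷ 9/100 = 8/9 days.
Total time = 23 + 8/9 = 215/9 days.

215/9 days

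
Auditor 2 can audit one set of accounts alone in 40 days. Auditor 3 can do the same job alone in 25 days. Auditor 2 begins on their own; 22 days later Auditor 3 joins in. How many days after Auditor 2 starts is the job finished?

376/13 days

In the first 22 days Auditor 2 alone does 22/40 = 11/20 of the job, leaving 9/20.
Once everyone is working, combined rate: 1/40 + 1/25 = (5 + 8)/200 = 13/200 per day.
Remaining 9/20 at 13/200 per day takes 90/13 days.
Total from the start = 22 + 90/13 = 376/13 days.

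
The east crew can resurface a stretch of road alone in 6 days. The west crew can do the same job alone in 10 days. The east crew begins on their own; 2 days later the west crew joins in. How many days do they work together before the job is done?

In the first 2 days the east crew alone does 2/6 = 1/3 of the job, leaving 2/3.
Once everyone is working, combined rate: 1/6 + 1/10 = (5 + 3)/30 = 8/30 = 4/15 per day.
Remaining 2/3 at 4/15 per day takes 5/2 days.

5/2 days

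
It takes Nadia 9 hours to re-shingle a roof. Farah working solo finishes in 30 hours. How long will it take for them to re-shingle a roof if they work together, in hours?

90/13 hours

With two workers the combined time is the product over the sum: 9·30/(9+30) = 270/39 = 90/13 hours.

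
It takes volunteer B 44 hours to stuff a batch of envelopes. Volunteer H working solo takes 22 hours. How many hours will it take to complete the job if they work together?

44/3 hours

Combined rate: 1/44 + 1/22 = (1 + 2)/44 = 3/44 per hour.
Time = 1 ÷ (3/44) = 44/3 hours.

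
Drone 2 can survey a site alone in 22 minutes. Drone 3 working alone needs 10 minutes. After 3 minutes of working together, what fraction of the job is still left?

31/55

Combined rate: 1/22 + 1/10 = (5 + 11)/110 = 16/110 = 8/55 per minute.
In 3 minutes they complete 3·8/55 = 24/55 of the job.
So 31/55 remains.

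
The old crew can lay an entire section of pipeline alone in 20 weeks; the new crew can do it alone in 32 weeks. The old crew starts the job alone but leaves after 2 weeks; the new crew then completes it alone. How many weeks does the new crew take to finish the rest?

In 2 weeks the old crew does 2/20 = 1/10 of the job, leaving 9/10.
The new crew works at 1/32 per week, so finishing takes 9/10 ÷ 1/32 = 144/5 weeks.

144/5 weeks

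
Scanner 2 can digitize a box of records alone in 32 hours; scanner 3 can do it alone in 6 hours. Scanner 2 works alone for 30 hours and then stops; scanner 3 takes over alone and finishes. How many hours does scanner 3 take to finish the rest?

In 30 hours scanner 2 does 30/32 = 15/16 of the job, leaving 1/16.
Scanner 3 works at 1/6 per hour, so finishing takes 1/16 ÷ 1/6 = 3/8 hours.

3/8 hours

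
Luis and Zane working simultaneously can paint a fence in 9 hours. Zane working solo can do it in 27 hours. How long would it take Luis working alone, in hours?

Combined rate is 1/9 per hour.
Known contribution: 1/27 per hour.
So Luis's rate is 1/9 − 1/27 = 2/27, meaning 27/2 hours alone.

27/2 hours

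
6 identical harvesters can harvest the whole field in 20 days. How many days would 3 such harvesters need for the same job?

Total work is 6·20 = 120 harvester-days.
With 3 harvesters: 120/3 = 40 days.

40 days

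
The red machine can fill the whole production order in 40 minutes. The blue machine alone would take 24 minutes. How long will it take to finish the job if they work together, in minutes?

Combined rate: 1/40 + 1/24 = (3 + 5)/120 = 8/120 = 1/15 per minute.
Time = 1 ÷ (1/15) = 15 minutes.

15 minutes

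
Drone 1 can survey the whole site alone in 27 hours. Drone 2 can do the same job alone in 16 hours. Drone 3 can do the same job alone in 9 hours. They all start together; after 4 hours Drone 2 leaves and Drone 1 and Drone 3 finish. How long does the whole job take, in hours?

81/16 hours

In the first 4 hours the combined rate is 91/432, so 91/108 of the job is done, leaving 17/108.
After Drone 2 leaves the rate is 4/27 per hour; the remaining 17/108 takes 17/16 hours.
Total = 4 + 17/16 = 81/16 hours.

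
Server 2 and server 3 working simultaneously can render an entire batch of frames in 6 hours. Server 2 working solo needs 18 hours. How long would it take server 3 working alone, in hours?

9 hours

Combined rate is 1/6 per hour.
Known contribution: 1/18 per hour.
So server 3's rate is 1/6 − 1/18 = 1/9, meaning 9 hours alone.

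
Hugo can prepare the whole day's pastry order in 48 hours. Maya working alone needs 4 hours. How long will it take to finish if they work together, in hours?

48/13 hours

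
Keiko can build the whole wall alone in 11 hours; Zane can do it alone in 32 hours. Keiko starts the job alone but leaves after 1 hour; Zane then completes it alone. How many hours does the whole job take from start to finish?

In 1 hour Keiko does 1/11 of the job, leaving 10/11.
Zane works at 1/32 per hour, so finishing takes 10/11 ÷ 1/32 = 320/11 hours.
Total time = 1 + 320/11 = 331/11 hours.

331/11 hours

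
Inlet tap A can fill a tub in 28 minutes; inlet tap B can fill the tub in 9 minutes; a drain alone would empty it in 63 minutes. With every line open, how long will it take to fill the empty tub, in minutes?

84/11 minutes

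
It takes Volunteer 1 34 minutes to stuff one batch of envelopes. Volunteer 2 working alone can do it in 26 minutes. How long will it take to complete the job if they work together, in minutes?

Combined rate: 1/34 + 1/26 = (13 + 17)/442 = 30/442 = 15/221 per minute.
Time = 1 ÷ (15/221) = 221/15 minutes.

221/15 minutes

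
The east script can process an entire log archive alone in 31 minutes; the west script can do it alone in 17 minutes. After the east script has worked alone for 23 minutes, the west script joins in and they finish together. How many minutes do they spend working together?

17/6 minutes

In 23 minutes the east script does 23/31 of the job, leaving 8/31.
The east script and the west script together work at 48/527 per minute, so finishing takes 8/31 ÷ 48/527 = 17/6 minutes.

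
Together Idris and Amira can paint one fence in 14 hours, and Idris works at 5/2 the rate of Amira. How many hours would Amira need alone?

49 hours

Let Amira's rate be r; then Idris's rate is (5/2)r, so together (5/2 + 1)r = (7/2)r = 1/14.
Thus r = 1/49 per hour.
Amira alone: 49 hours; Idris alone: 98/5 hours.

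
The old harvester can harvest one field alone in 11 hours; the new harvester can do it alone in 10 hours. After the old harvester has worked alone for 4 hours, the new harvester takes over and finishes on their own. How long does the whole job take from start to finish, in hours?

114/11 hours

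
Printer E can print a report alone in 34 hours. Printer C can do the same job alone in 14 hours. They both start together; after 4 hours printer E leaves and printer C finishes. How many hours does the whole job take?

210/17 hours

In the first 4 hours the combined rate is 12/119, so 48/119 of the job is done, leaving 71/119.
After printer E leaves the rate is 1/14 per hour; the remaining 71/119 takes 142/17 hours.
Total = 4 + 142/17 = 210/17 hours.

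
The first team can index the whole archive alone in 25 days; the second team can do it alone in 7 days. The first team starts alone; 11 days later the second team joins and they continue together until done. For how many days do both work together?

In 11 days the first team does 11/25 of the job, leaving 14/25.
The first team and the second team together work at 32/175 per day, so finishing takes 14/25 ÷ 32/175 = 49/16 days.

49/16 days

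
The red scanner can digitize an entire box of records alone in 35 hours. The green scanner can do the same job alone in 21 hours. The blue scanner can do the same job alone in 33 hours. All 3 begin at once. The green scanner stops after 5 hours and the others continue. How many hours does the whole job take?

In the first 5 hours the combined rate is 41/385, so 41/77 of the job is done, leaving 36/77.
After the green scanner leaves the rate is 68/1155 per hour; the remaining 36/77 takes 135/17 hours.
Total = 5 + 135/17 = 220/17 hours.

220/17 hours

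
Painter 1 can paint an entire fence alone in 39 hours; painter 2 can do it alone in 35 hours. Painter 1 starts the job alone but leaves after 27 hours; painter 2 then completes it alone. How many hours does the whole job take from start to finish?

In 27 hours painter 1 does 27/39 = 9/13 of the job, leaving 4/13.
Painter 2 works at 1/35 per hour, so finishing takes 4/13 ÷ 1/35 = 140/13 hours.
Total time = 27 + 140/13 = 491/13 hours.

491/13 hours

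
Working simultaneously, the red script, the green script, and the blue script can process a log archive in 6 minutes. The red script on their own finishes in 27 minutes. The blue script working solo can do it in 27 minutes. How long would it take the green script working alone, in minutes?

Combined rate is 1/6 per minute.
Known contribution: 1/27 + 1/27 = (1 + 1)/27 = 2/27 per minute.
So the green script's rate is 1/6 − 2/27 = 5/54, meaning 54/5 minutes alone.

54/5 minutes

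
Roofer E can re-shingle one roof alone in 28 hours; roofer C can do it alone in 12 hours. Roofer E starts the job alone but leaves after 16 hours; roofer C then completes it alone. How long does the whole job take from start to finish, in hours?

In 16 hours roofer E does 16/28 = 4/7 of the job, leaving 3/7.
Roofer C works at 1/12 per hour, so finishing takes 3/7 ÷ 1/12 = 36/7 hours.
Total time = 16 + 36/7 = 148/7 hours.

148/7 hours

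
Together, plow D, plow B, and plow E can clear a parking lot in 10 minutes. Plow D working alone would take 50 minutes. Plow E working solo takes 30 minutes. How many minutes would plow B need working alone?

150/7 minutes

Combined rate is 1/10 per minute.
Known contribution: 1/50 + 1/30 = (3 + 5)/150 = 8/150 = 4/75 per minute.
So plow B's rate is 1/10 − 4/75 = 7/150, meaning 150/7 minutes alone.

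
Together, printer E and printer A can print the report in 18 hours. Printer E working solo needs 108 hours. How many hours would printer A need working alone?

Combined rate is 1/18 per hour.
Known contribution: 1/108 per hour.
So printer A's rate is 1/18 − 1/108 = 5/108, meaning 108/5 hours alone.

108/5 hours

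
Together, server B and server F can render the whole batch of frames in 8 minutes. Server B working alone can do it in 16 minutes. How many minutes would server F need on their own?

16 minutes

Combined rate is 1/8 per minute.
Known contribution: 1/16 per minute.
So server F's rate is 1/8 − 1/16 = 1/16, meaning 16 minutes alone.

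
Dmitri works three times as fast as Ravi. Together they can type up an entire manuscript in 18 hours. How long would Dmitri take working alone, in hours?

Let Ravi's rate be r; then Dmitri's rate is 3r, so together (3 + 1)r = 4r = 1/18.
Thus r = 1/72 per hour.
Ravi alone: 72 hours; Dmitri alone: 24 hours.

24 hours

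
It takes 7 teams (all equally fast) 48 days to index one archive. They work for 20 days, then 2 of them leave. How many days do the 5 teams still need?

One team does 1/336 of the job per day.
After 20 days with 7 teams, 5/12 is done (7/12 left).
With 5 teams the rate is 5/336, so the rest takes 7/12 ÷ 5/336 = 196/5 days.

196/5 days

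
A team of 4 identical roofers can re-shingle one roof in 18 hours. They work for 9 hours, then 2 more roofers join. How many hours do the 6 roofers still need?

One roofer does 1/72 of the job per hour.
After 9 hours with 4 roofers, 1/2 is done (1/2 left).
With 6 roofers the rate is 6/72 = 1/12, so the rest takes 1/2 ÷ 1/12 = 6 hours.

6 hours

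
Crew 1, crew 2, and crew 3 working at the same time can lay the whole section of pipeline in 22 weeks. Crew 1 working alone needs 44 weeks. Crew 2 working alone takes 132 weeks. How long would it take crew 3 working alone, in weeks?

Combined rate is 1/22 per week.
Known contribution: 1/44 + 1/132 = (3 + 1)/132 = 4/132 = 1/33 per week.
So crew 3's rate is 1/22 − 1/33 = 1/66, meaning 66 weeks alone.

66 weeks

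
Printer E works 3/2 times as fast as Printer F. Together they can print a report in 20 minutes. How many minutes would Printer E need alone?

Let Printer F's rate be r; then Printer E's rate is (3/2)r, so together (3/2 + 1)r = (5/2)r = 1/20.
Thus r = 1/50 per minute.
Printer F alone: 50 minutes; Printer E alone: 100/3 minutes.

100/3 minutes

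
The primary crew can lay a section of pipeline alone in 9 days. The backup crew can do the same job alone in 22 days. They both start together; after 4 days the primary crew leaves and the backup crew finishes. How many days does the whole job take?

In the first 4 days the combined rate is 31/198, so 62/99 of the job is done, leaving 37/99.
After the primary crew leaves the rate is 1/22 per day; the remaining 37/99 takes 74/9 days.
Total = 4 + 74/9 = 110/9 days.

110/9 days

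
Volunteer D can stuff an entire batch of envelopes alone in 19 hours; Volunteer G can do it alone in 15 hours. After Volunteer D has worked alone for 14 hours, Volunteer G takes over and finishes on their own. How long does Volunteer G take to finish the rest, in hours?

75/19 hours

In 14 hours Volunteer D does 14/19 of the job, leaving 5/19.
Volunteer G works at 1/15 per hour, so finishing takes 5/19 ÷ 1/15 = 75/19 hours.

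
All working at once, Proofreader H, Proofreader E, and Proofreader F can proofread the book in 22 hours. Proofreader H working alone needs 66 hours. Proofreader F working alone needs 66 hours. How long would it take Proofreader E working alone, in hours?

Combined rate is 1/22 per hour.
Known contribution: 1/66 + 1/66 = (1 + 1)/66 = 2/66 = 1/33 per hour.
So Proofreader E's rate is 1/22 − 1/33 = 1/66, meaning 66 hours alone.

66 hours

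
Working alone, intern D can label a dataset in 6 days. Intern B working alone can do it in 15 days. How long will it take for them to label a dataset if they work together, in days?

30/7 days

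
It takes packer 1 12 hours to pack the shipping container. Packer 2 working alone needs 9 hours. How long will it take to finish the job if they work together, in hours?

Combined rate: 1/12 + 1/9 = (3 + 4)/36 = 7/36 per hour.
Time = 1 ÷ (7/36) = 36/7 hours.

36/7 hours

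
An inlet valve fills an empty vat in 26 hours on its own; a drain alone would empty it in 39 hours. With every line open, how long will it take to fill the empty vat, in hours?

78 hours

Net rate = 1/26 − 1/39 = (3 − 2)/78 = 1/78 per hour.
Filling time = 1 ÷ (1/78) = 78 hours.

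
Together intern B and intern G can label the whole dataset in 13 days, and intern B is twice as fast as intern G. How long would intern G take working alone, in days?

Let intern G's rate be r; then intern B's rate is 2r, so together (2 + 1)r = 3r = 1/13.
Thus r = 1/39 per day.
Intern G alone: 39 days; intern B alone: 39/2 days.

39 days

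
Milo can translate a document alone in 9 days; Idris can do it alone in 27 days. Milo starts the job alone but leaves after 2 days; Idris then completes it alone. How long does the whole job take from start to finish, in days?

In 2 days Milo does 2/9 of the job, leaving 7/9.
Idris works at 1/27 per day, so finishing takes 7/9 ÷ 1/27 = 21 days.
Total time = 2 + 21 = 23 days.

23 days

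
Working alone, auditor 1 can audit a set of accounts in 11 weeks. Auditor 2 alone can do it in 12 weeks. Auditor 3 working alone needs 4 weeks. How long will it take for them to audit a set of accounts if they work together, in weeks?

33/14 weeks

Combined rate: 1/11 + 1/12 + 1/4 = (12 + 11 + 33)/132 = 56/132 = 14/33 per week.
Time = 1 ÷ (14/33) = 33/14 weeks.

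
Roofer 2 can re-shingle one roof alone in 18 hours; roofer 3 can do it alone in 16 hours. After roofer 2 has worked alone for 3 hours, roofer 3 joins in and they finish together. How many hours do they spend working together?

In 3 hours roofer 2 does 3/18 = 1/6 of the job, leaving 5/6.
Roofer 2 and roofer 3 together work at 17/144 per hour, so finishing takes 5/6 ÷ 17/144 = 120/17 hours.

120/17 hours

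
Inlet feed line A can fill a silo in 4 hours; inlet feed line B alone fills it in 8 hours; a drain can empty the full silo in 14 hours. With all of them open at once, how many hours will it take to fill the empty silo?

56/17 hours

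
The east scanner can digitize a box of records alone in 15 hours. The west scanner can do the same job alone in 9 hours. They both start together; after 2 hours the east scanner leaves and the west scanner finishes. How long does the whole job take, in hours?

In the first 2 hours the combined rate is 8/45, so 16/45 of the job is done, leaving 29/45.
After the east scanner leaves the rate is 1/9 per hour; the remaining 29/45 takes 29/5 hours.
Total = 2 + 29/5 = 39/5 hours.

39/5 hours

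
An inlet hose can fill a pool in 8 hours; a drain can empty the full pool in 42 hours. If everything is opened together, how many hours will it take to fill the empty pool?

Net rate = 1/8 − 1/42 = (21 − 4)/168 = 17/168 per hour.
Filling time = 1 ÷ (17/168) = 168/17 hours.

168/17 hours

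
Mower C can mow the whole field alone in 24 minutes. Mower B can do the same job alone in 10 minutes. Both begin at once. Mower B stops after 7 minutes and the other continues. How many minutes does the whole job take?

In the first 7 minutes the combined rate is 17/120, so 119/120 of the job is done, leaving 1/120.
After Mower B leaves the rate is 1/24 per minute; the remaining 1/120 takes 1/5 minutes.
Total = 7 + 1/5 = 36/5 minutes.

36/5 minutes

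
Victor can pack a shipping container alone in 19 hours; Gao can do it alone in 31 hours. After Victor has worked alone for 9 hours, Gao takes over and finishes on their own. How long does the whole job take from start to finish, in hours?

481/19 hours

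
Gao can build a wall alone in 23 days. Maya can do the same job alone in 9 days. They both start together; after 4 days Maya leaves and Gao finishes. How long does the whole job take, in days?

In the first 4 days the combined rate is 32/207, so 128/207 of the job is done, leaving 79/207.
After Maya leaves the rate is 1/23 per day; the remaining 79/207 takes 79/9 days.
Total = 4 + 79/9 = 115/9 days.

115/9 days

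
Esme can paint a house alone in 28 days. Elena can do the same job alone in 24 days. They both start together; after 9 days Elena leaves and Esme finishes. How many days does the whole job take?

In the first 9 days the combined rate is 13/168, so 39/56 of the job is done, leaving 17/56.
After Elena leaves the rate is 1/28 per day; the remaining 17/56 takes 17/2 days.
Total = 9 + 17/2 = 35/2 days.

35/2 days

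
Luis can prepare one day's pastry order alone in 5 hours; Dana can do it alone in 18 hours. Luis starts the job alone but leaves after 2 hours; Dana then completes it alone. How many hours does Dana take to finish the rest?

In 2 hours Luis does 2/5 of the job, leaving 3/5.
Dana works at 1/18 per hour, so finishing takes 3/5 ÷ 1/18 = 54/5 hours.

54/5 hours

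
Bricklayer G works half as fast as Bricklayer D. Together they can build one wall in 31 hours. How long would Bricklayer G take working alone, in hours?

Let Bricklayer D's rate be r; then Bricklayer G's rate is (1/2)r, so together (1/2 + 1)r = (3/2)r = 1/31.
Thus r = 2/93 per hour.
Bricklayer D alone: 93/2 hours; Bricklayer G alone: 93 hours.

93 hours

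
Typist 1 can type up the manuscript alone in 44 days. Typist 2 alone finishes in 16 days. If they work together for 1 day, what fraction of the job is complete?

15/176

Combined rate: 1/44 + 1/16 = (4 + 11)/176 = 15/176 per day.
In 1 day they complete 1·15/176 = 15/176 of the job.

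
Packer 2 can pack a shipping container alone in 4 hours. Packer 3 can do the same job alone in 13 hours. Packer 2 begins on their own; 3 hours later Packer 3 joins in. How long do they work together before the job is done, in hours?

In the first 3 hours Packer 2 alone does 3/4 of the job, leaving 1/4.
Once everyone is working, combined rate: 1/4 + 1/13 = (13 + 4)/52 = 17/52 per hour.
Remaining 1/4 at 17/52 per hour takes 13/17 hours.

13/17 hours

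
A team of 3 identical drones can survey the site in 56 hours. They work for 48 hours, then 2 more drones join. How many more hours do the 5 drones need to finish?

24/5 hours

One drone does 1/168 of the job per hour.
After 48 hours with 3 drones, 6/7 is done (1/7 left).
With 5 drones the rate is 5/168, so the rest takes 1/7 ÷ 5/168 = 24/5 hours.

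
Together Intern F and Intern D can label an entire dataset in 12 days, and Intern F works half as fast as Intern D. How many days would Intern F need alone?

36 days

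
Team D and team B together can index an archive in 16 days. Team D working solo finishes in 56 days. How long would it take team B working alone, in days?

112/5 days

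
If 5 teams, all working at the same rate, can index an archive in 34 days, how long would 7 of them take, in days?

170/7 days

Total work is 5·34 = 170 team-days.
With 7 teams: 170/7 days.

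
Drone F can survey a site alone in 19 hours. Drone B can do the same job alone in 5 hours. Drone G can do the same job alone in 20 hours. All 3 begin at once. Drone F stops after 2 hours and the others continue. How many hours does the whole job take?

68/19 hours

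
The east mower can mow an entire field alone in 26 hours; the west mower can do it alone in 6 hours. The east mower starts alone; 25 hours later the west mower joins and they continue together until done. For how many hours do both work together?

3/16 hours

In 25 hours the east mower does 25/26 of the job, leaving 1/26.
The east mower and the west mower together work at 8/39 per hour, so finishing takes 1/26 ÷ 8/39 = 3/16 hours.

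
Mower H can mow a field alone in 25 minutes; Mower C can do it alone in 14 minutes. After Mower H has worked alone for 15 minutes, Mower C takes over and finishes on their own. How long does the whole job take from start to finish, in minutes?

In 15 minutes Mower H does 15/25 = 3/5 of the job, leaving 2/5.
Mower C works at 1/14 per minute, so finishing takes 2/5 ÷ 1/14 = 28/5 minutes.
Total time = 15 + 28/5 = 103/5 minutes.

103/5 minutes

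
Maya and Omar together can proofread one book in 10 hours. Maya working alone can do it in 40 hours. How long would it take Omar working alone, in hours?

Combined rate is 1/10 per hour.
Known contribution: 1/40 per hour.
So Omar's rate is 1/10 − 1/40 = 3/40, meaning 40/3 hours alone.

40/3 hours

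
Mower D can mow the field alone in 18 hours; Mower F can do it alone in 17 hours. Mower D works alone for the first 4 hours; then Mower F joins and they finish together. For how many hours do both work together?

34/5 hours

In 4 hours Mower D does 4/18 = 2/9 of the job, leaving 7/9.
Mower D and Mower F together work at 35/306 per hour, so finishing takes 7/9 ÷ 35/306 = 34/5 hours.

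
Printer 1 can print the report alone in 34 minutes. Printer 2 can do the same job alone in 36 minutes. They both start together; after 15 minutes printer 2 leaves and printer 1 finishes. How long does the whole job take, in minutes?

In the first 15 minutes the combined rate is 35/612, so 175/204 of the job is done, leaving 29/204.
After printer 2 leaves the rate is 1/34 per minute; the remaining 29/204 takes 29/6 minutes.
Total = 15 + 29/6 = 119/6 minutes.

119/6 minutes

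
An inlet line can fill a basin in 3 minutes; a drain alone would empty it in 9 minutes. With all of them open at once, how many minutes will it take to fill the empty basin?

9/2 minutes

Net rate = 1/3 − 1/9 = (3 − 1)/9 = 2/9 per minute.
Filling time = 1 ÷ (2/9) = 9/2 minutes.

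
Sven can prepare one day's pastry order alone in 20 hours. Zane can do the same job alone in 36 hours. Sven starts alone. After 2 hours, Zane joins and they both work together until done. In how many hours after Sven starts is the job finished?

95/7 hours

In the first 2 hours Sven alone does 2/20 = 1/10 of the job, leaving 9/10.
Once everyone is working, combined rate: 1/20 + 1/36 = (9 + 5)/180 = 14/180 = 7/90 per hour.
Remaining 9/10 at 7/90 per hour takes 81/7 hours.
Total from the start = 2 + 81/7 = 95/7 hours.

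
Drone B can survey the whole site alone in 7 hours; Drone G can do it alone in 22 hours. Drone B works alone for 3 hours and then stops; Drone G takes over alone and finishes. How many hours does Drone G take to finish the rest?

In 3 hours Drone B does 3/7 of the job, leaving 4/7.
Drone G works at 1/22 per hour, so finishing takes 4/7 ÷ 1/22 = 88/7 hours.

88/7 hours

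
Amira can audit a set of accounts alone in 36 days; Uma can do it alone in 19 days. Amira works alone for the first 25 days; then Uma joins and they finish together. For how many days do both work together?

19/5 days

In 25 days Amira does 25/36 of the job, leaving 11/36.
Amira and Uma together work at 55/684 per day, so finishing takes 11/36 ÷ 55/684 = 19/5 days.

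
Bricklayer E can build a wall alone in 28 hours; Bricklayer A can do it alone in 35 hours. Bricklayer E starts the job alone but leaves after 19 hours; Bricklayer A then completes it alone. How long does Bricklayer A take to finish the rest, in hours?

45/4 hours

In 19 hours Bricklayer E does 19/28 of the job, leaving 9/28.
Bricklayer A works at 1/35 per hour, so finishing takes 9/28 ÷ 1/35 = 45/4 hours.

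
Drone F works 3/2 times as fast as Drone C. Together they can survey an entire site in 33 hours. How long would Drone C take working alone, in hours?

Let Drone C's rate be r; then Drone F's rate is (3/2)r, so together (3/2 + 1)r = (5/2)r = 1/33.
Thus r = 2/165 per hour.
Drone C alone: 165/2 hours; Drone F alone: 55 hours.

165/2 hours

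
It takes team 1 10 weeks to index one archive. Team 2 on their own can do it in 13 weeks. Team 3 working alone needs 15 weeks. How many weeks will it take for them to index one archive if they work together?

78/19 weeks

Combined rate: 1/10 + 1/13 + 1/15 = (39 + 30 + 26)/390 = 95/390 = 19/78 per week.
Time = 1 ÷ (19/78) = 78/19 weeks.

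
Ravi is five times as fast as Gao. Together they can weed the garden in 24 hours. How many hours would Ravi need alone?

144/5 hours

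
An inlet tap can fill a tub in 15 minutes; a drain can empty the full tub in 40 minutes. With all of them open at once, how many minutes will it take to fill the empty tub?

24 minutes

Net rate = 1/15 − 1/40 = (8 − 3)/120 = 5/120 = 1/24 per minute.
Filling time = 1 ÷ (1/24) = 24 minutes.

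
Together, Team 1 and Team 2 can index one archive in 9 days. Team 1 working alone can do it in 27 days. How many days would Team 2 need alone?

27/2 days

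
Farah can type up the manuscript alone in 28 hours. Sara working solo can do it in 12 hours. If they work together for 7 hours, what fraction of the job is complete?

Combined rate: 1/28 + 1/12 = (3 + 7)/84 = 10/84 = 5/42 per hour.
In 7 hours they complete 7·5/42 = 5/6 of the job.

5/6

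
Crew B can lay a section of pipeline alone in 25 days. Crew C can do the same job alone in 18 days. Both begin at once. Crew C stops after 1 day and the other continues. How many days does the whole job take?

425/18 days

In the first 1 day the combined rate is 43/450, so 43/450 of the job is done, leaving 407/450.
After crew C leaves the rate is 1/25 per day; the remaining 407/450 takes 407/18 days.
Total = 1 + 407/18 = 425/18 days.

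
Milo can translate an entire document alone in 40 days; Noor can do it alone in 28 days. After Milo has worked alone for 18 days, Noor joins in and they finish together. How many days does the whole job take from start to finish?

460/17 days

In 18 days Milo does 18/40 = 9/20 of the job, leaving 11/20.
Milo and Noor together work at 17/280 per day, so finishing takes 11/20 ÷ 17/280 = 154/17 days.
Total time = 18 + 154/17 = 460/17 days.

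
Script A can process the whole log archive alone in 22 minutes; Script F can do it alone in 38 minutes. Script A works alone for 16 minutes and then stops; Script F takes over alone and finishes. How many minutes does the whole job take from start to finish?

290/11 minutes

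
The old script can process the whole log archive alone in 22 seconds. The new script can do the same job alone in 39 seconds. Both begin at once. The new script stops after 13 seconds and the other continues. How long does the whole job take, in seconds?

In the first 13 seconds the combined rate is 61/858, so 61/66 of the job is done, leaving 5/66.
After the new script leaves the rate is 1/22 per second; the remaining 5/66 takes 5/3 seconds.
Total = 13 + 5/3 = 44/3 seconds.

44/3 seconds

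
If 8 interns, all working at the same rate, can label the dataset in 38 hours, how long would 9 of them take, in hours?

Total work is 8·38 = 304 intern-hours.
With 9 interns: 304/9 hours.

304/9 hours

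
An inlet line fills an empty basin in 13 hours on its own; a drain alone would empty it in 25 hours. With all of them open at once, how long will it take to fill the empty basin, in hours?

Net rate = 1/13 − 1/25 = (25 − 13)/325 = 12/325 per hour.
Filling time = 1 ÷ (12/325) = 325/12 hours.

325/12 hours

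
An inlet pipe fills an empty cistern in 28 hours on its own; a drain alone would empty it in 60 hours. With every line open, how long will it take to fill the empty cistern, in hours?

105/2 hours

Net rate = 1/28 − 1/60 = (15 − 7)/420 = 8/420 = 2/105 per hour.
Filling time = 1 ÷ (2/105) = 105/2 hours.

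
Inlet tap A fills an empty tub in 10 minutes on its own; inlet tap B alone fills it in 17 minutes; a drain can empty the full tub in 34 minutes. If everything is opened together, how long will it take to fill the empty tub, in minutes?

85/11 minutes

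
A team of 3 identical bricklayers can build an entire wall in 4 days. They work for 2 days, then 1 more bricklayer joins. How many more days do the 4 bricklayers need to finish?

3/2 days

One bricklayer does 1/12 of the job per day.
After 2 days with 3 bricklayers, 1/2 is done (1/2 left).
With 4 bricklayers the rate is 4/12 = 1/3, so the rest takes 1/2 ÷ 1/3 = 3/2 days.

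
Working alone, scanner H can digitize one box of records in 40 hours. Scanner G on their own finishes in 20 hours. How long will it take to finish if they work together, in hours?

40/3 hours

Combined rate: 1/40 + 1/20 = (1 + 2)/40 = 3/40 per hour.
Time = 1 ÷ (3/40) = 40/3 hours.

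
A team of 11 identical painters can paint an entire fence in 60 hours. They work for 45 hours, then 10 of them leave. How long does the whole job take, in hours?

210 hours

One painter does 1/660 of the job per hour.
After 45 hours with 11 painters, 3/4 is done (1/4 left).
With 1 painter the rate is 1/660, so the rest takes 1/4 ÷ 1/660 = 165 hours.
Total = 45 + 165 = 210 hours.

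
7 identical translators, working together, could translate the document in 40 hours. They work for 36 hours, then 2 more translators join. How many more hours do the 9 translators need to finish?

28/9 hours

One translator does 1/280 of the job per hour.
After 36 hours with 7 translators, 9/10 is done (1/10 left).
With 9 translators the rate is 9/280, so the rest takes 1/10 ÷ 9/280 = 28/9 hours.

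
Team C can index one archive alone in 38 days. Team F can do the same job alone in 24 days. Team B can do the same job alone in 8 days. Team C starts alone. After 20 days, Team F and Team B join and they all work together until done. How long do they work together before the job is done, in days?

27/11 days

In the first 20 days Team C alone does 20/38 = 10/19 of the job, leaving 9/19.
Once everyone is working, combined rate: 1/38 + 1/24 + 1/8 = (12 + 19 + 57)/456 = 88/456 = 11/57 per day.
Remaining 9/19 at 11/57 per day takes 27/11 days.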